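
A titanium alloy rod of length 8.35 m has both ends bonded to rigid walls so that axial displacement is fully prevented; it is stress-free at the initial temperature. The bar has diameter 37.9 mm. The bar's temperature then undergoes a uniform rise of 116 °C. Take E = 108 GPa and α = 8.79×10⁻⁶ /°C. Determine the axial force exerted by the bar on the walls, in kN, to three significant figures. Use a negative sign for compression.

Free thermal expansion αLΔT = 8.79e-6 · 8350 · 116 = 8.514 mm.
The walls impose strain ε = −(8.514)/8350 = -1.0196e-03; σ = Eε = 108000 · -1.0196e-03 = -110.1 MPa.
Wall reaction R = σ·A = -110.1·1128 = -124200 N = -124.2 kN.

-124 kN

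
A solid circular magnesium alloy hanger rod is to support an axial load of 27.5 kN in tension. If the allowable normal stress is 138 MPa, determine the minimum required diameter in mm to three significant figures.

15.9 mm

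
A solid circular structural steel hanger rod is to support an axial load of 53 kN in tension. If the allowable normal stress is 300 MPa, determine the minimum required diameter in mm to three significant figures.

15.0 mm

Required area A ≥ P/σ_allow = 53000/300 = 176.7 mm².
For a solid circular section, d ≥ √(4A/π) = 15 mm.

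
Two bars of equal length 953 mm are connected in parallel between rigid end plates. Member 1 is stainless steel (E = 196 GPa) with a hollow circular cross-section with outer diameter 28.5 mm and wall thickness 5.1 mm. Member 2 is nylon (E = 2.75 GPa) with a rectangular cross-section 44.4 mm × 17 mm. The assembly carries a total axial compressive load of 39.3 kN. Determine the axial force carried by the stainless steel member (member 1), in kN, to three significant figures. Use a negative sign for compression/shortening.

-38.2 kN

A_1 = 374.9 mm².
A_2 = 754.8 mm².
Equal strain + equilibrium ⇒ each member carries load in proportion to AE: A₁E₁ = 73480000 N, A₂E₂ = 2076000 N, ΣAE = 75560000 N.
F₁ = P·A₁E₁/ΣAE = -39300·73480000/75560000 = -38220 N.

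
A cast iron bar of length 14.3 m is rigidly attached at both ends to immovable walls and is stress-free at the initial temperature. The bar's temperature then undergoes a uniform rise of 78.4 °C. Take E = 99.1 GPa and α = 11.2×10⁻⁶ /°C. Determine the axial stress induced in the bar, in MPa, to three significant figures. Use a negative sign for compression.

Free thermal expansion αLΔT = 11.2e-6 · 14300 · 78.4 = 12.56 mm.
The walls impose strain ε = −(12.56)/14300 = -8.7808e-04; σ = Eε = 99100 · -8.7808e-04 = -87.02 MPa.

-87.0 MPa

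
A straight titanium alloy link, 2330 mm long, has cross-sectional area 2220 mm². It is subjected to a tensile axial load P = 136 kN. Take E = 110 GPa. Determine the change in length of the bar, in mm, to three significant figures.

δ_mech = NL/(AE) = 136000·2330/(2220·110000) = 1.298 mm.

1.30 mm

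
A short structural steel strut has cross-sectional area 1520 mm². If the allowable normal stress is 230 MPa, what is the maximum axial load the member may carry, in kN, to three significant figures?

P_max = σ_allow · A = 230 · 1520 = 349600 N = 349.6 kN.

350 kN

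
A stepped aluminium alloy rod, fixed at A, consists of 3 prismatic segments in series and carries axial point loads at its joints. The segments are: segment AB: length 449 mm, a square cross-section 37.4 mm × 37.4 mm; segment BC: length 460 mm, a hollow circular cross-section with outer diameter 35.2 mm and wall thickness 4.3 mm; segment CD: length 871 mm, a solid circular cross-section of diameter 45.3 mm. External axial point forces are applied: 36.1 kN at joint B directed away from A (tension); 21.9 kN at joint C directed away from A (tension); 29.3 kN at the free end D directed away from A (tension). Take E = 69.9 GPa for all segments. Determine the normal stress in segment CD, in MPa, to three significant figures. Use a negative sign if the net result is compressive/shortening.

Internal axial forces (sectioning from the free end, tension +): N_CD = 29.3 kN, N_BC = 51.2 kN, N_AB = 87.3 kN.
A_CD = 1612 mm².
σ_CD = N_CD/A_CD = 29300/1612 = 18.18 MPa.

18.2 MPa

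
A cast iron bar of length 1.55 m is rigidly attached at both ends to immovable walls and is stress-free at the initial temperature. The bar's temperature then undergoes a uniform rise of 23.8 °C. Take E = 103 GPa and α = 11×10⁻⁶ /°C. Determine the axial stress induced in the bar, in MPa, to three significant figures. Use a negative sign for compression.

Free thermal expansion αLΔT = 11e-6 · 1550 · 23.8 = 0.4058 mm.
The walls impose strain ε = −(0.4058)/1550 = -2.6180e-04; σ = Eε = 103000 · -2.6180e-04 = -26.97 MPa.

-27.0 MPa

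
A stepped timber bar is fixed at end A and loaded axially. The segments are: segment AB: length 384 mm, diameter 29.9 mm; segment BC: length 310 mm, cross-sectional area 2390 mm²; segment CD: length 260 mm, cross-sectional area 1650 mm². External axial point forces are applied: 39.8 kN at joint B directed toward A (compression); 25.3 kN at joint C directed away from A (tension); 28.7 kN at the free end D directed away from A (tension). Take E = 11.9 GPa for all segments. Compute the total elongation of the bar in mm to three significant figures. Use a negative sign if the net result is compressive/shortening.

1.62 mm

Internal axial forces (sectioning from the free end, tension +): N_CD = 28.7 kN, N_BC = 54 kN, N_AB = 14.2 kN.
A_AB = 702.2 mm².
δ_AB = 14200·384/(702.2·11900) = 0.6526 mm
δ_BC = 54000·310/(2390·11900) = 0.5886 mm
δ_CD = 28700·260/(1650·11900) = 0.38 mm
δ = Σδ_i = 1.621 mm.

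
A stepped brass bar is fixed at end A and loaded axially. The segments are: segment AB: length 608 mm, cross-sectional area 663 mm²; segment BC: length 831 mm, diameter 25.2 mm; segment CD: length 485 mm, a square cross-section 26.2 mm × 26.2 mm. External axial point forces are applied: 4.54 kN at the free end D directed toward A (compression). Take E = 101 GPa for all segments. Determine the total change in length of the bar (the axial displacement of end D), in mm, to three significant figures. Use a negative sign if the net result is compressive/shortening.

-0.148 mm

Internal axial forces (sectioning from the free end, tension +): N_CD = -4.54 kN, N_BC = -4.54 kN, N_AB = -4.54 kN.
A_BC = 498.8 mm².
A_CD = 686.4 mm².
δ_AB = -4540·608/(663·101000) = -0.04122 mm
δ_BC = -4540·831/(498.8·101000) = -0.07489 mm
δ_CD = -4540·485/(686.4·101000) = -0.03176 mm
δ = Σδ_i = -0.1479 mm.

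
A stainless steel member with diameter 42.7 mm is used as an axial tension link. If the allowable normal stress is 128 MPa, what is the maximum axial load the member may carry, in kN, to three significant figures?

A = 1432 mm².
P_max = σ_allow · A = 128 · 1432 = 183300 N = 183.3 kN.

183 kN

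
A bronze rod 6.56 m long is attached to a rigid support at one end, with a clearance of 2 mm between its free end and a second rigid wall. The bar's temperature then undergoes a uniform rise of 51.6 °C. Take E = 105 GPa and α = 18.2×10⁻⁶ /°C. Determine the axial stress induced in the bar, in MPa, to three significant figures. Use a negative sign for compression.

Free thermal expansion αLΔT = 18.2e-6 · 6560 · 51.6 = 6.161 mm.
The walls engage after the gap closes; constrained expansion = 6.161 − 2 = 4.161 mm.
The walls impose strain ε = −(4.161)/6560 = -6.3424e-04; σ = Eε = 105000 · -6.3424e-04 = -66.6 MPa.

-66.6 MPa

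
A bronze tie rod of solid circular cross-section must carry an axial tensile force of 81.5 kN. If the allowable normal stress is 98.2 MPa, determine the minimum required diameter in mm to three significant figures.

Required area A ≥ P/σ_allow = 81500/98.2 = 829.9 mm².
For a solid circular section, d ≥ √(4A/π) = 32.51 mm.

32.5 mm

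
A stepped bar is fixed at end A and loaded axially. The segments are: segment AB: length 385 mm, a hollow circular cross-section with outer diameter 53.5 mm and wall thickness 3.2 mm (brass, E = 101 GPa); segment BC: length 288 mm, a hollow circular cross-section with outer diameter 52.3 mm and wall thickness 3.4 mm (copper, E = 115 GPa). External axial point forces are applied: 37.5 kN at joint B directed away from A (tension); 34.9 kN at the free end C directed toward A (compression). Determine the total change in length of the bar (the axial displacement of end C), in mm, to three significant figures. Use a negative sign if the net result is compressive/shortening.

-0.148 mm

Internal axial forces (sectioning from the free end, tension +): N_BC = -34.9 kN, N_AB = 2.6 kN.
A_AB = 505.7 mm².
A_BC = 522.3 mm².
δ_AB = 2600·385/(505.7·101000) = 0.0196 mm
δ_BC = -34900·288/(522.3·115000) = -0.1673 mm
δ = Σδ_i = -0.1477 mm.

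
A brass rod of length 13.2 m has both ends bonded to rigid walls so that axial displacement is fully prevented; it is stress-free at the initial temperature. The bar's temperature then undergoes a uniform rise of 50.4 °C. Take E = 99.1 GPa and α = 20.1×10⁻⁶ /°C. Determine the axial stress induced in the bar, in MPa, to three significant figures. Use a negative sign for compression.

-100 MPa

Free thermal expansion αLΔT = 20.1e-6 · 13200 · 50.4 = 13.37 mm.
The walls impose strain ε = −(13.37)/13200 = -1.0130e-03; σ = Eε = 99100 · -1.0130e-03 = -100.4 MPa.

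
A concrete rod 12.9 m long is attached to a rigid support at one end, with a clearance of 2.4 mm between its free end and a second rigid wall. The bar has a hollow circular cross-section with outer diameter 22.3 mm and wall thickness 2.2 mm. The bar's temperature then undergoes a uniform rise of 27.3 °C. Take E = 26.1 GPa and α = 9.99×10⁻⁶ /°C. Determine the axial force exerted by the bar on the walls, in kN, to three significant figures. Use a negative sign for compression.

Free thermal expansion αLΔT = 9.99e-6 · 12900 · 27.3 = 3.518 mm.
The walls engage after the gap closes; constrained expansion = 3.518 − 2.4 = 1.118 mm.
The walls impose strain ε = −(1.118)/12900 = -8.6680e-05; σ = Eε = 26100 · -8.6680e-05 = -2.262 MPa.
Wall reaction R = σ·A = -2.262·138.9 = -314.3 N = -0.3143 kN.

-0.314 kN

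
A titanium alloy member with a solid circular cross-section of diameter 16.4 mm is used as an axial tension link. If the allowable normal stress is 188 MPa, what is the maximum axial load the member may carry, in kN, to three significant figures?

39.7 kN

A = 211.2 mm².
P_max = σ_allow · A = 188 · 211.2 = 39710 N = 39.71 kN.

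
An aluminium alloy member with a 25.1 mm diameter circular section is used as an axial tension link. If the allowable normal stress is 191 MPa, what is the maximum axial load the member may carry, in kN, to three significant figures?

A = 494.8 mm².
P_max = σ_allow · A = 191 · 494.8 = 94510 N = 94.51 kN.

94.5 kN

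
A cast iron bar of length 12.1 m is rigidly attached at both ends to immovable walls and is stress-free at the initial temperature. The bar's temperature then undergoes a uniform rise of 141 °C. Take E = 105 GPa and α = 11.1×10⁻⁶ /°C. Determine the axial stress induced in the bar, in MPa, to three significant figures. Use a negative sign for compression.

Free thermal expansion αLΔT = 11.1e-6 · 12100 · 141 = 18.94 mm.
The walls impose strain ε = −(18.94)/12100 = -1.5651e-03; σ = Eε = 105000 · -1.5651e-03 = -164.3 MPa.

-164 MPa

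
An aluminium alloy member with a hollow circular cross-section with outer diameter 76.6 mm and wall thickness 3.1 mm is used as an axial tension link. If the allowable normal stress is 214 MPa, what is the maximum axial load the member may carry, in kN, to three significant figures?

153 kN

A = 715.8 mm².
P_max = σ_allow · A = 214 · 715.8 = 153200 N = 153.2 kN.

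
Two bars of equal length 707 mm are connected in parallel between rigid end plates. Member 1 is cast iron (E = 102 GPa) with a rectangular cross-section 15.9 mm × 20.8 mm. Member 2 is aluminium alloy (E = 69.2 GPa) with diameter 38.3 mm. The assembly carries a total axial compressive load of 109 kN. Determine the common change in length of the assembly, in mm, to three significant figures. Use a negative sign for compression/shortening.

-0.679 mm

A_1 = 330.7 mm².
A_2 = 1152 mm².
Equal strain + equilibrium ⇒ each member carries load in proportion to AE: A₁E₁ = 33730000 N, A₂E₂ = 79720000 N, ΣAE = 113500000 N.
δ = PL/ΣAE = -109000·707/113500000 = -0.6792 mm.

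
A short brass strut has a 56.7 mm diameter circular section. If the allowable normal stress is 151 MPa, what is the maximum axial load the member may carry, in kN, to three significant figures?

381 kN

A = 2525 mm².
P_max = σ_allow · A = 151 · 2525 = 381300 N = 381.3 kN.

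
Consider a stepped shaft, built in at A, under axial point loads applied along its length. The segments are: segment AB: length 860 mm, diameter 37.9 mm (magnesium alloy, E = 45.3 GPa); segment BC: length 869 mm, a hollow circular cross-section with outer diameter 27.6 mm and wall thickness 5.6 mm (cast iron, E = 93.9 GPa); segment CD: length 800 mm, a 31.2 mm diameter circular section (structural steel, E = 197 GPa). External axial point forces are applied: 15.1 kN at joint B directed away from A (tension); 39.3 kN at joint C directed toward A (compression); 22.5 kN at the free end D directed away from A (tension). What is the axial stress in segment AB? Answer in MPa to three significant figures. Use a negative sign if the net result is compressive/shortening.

-1.51 MPa

Internal axial forces (sectioning from the free end, tension +): N_CD = 22.5 kN, N_BC = -16.8 kN, N_AB = -1.7 kN.
A_AB = 1128 mm².
σ_AB = N_AB/A_AB = -1700/1128 = -1.507 MPa.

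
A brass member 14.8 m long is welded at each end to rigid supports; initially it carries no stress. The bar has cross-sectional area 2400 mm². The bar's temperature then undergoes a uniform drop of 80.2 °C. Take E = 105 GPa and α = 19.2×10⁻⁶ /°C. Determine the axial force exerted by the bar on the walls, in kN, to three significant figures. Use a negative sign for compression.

Free thermal expansion αLΔT = 19.2e-6 · 14800 · -80.2 = -22.79 mm.
The walls impose strain ε = −(-22.79)/14800 = 1.5398e-03; σ = Eε = 105000 · 1.5398e-03 = 161.7 MPa.
Wall reaction R = σ·A = 161.7·2400 = 388000 N = 388 kN.

388 kN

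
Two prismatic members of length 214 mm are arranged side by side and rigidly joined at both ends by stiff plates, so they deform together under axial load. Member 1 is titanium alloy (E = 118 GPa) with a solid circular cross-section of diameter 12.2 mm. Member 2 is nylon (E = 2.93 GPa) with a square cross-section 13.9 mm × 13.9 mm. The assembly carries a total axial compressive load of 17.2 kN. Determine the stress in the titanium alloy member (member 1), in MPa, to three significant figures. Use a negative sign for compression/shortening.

A_1 = 116.9 mm².
A_2 = 193.2 mm².
Equal strain + equilibrium ⇒ each member carries load in proportion to AE: A₁E₁ = 13790000 N, A₂E₂ = 566100 N, ΣAE = 14360000 N.
σ₁ = P·E₁/ΣAE = -17200·118000/14360000 = -141.3 MPa.

-141 MPa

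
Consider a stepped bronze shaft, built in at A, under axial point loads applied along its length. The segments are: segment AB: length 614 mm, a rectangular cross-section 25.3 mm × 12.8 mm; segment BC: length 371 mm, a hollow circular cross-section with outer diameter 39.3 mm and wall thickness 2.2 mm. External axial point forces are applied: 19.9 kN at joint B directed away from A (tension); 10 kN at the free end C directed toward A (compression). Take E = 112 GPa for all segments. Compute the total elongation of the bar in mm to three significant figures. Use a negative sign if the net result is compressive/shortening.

0.0384 mm

Internal axial forces (sectioning from the free end, tension +): N_BC = -10 kN, N_AB = 9.9 kN.
A_AB = 323.8 mm².
A_BC = 256.4 mm².
δ_AB = 9900·614/(323.8·112000) = 0.1676 mm
δ_BC = -10000·371/(256.4·112000) = -0.1292 mm
δ = Σδ_i = 0.03841 mm.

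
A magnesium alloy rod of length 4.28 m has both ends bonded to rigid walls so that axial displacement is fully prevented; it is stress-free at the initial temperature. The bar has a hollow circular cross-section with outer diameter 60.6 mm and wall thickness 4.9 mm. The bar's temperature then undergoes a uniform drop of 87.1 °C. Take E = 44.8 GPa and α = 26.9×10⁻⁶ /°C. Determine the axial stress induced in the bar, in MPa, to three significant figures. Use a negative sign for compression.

Free thermal expansion αLΔT = 26.9e-6 · 4280 · -87.1 = -10.03 mm.
The walls impose strain ε = −(-10.03)/4280 = 2.3430e-03; σ = Eε = 44800 · 2.3430e-03 = 105 MPa.

105 MPa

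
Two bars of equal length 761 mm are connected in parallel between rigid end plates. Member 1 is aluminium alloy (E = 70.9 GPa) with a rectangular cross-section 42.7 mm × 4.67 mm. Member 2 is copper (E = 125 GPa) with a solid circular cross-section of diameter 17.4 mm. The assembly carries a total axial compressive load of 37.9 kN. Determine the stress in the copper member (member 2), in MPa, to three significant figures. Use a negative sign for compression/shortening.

A_1 = 199.4 mm².
A_2 = 237.8 mm².
Equal strain + equilibrium ⇒ each member carries load in proportion to AE: A₁E₁ = 14140000 N, A₂E₂ = 29720000 N, ΣAE = 43860000 N.
σ₂ = P·E₂/ΣAE = -37900·125000/43860000 = -108 MPa.

-108 MPa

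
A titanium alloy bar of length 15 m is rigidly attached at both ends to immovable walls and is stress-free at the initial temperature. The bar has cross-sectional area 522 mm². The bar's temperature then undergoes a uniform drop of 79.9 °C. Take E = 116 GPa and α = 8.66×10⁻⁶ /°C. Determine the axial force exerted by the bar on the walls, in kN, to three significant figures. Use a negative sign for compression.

Free thermal expansion αLΔT = 8.66e-6 · 15000 · -79.9 = -10.38 mm.
The walls impose strain ε = −(-10.38)/15000 = 6.9193e-04; σ = Eε = 116000 · 6.9193e-04 = 80.26 MPa.
Wall reaction R = σ·A = 80.26·522 = 41900 N = 41.9 kN.

41.9 kN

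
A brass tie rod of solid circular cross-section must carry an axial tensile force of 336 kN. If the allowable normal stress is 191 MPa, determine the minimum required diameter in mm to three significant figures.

Required area A ≥ P/σ_allow = 336000/191 = 1759 mm².
For a solid circular section, d ≥ √(4A/π) = 47.33 mm.

47.3 mm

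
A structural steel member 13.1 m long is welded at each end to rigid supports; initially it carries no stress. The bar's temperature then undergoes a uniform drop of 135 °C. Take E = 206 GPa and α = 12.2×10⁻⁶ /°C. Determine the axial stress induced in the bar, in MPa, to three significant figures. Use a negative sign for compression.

Free thermal expansion αLΔT = 12.2e-6 · 13100 · -135 = -21.58 mm.
The walls impose strain ε = −(-21.58)/13100 = 1.6470e-03; σ = Eε = 206000 · 1.6470e-03 = 339.3 MPa.

339 MPa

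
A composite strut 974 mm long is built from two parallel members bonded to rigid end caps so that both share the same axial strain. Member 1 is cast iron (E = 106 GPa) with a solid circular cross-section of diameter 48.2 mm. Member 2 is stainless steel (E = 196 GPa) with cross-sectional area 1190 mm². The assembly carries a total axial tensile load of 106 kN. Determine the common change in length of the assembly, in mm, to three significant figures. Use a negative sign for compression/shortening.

0.242 mm

A_1 = 1825 mm².
Equal strain + equilibrium ⇒ each member carries load in proportion to AE: A₁E₁ = 193400000 N, A₂E₂ = 233200000 N, ΣAE = 426700000 N.
δ = PL/ΣAE = 106000·974/426700000 = 0.242 mm.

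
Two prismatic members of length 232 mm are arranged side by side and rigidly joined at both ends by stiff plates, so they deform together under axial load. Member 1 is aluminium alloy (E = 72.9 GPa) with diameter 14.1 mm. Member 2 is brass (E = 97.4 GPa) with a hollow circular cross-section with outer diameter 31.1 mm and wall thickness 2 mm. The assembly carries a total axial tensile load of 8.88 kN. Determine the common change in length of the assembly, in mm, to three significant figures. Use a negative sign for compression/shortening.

0.0706 mm

A_1 = 156.1 mm².
A_2 = 182.8 mm².
Equal strain + equilibrium ⇒ each member carries load in proportion to AE: A₁E₁ = 11380000 N, A₂E₂ = 17810000 N, ΣAE = 29190000 N.
δ = PL/ΣAE = 8880·232/29190000 = 0.07057 mm.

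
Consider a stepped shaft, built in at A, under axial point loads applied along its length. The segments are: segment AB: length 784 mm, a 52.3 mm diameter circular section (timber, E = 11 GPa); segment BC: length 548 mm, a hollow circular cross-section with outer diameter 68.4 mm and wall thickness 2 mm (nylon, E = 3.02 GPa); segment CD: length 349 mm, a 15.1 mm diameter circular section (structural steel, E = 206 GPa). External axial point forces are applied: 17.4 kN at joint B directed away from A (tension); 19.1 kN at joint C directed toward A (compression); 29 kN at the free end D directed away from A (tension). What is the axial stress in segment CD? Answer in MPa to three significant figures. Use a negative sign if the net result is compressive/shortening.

162 MPa

Internal axial forces (sectioning from the free end, tension +): N_CD = 29 kN, N_BC = 9.9 kN, N_AB = 27.3 kN.
A_CD = 179.1 mm².
σ_CD = N_CD/A_CD = 29000/179.1 = 161.9 MPa.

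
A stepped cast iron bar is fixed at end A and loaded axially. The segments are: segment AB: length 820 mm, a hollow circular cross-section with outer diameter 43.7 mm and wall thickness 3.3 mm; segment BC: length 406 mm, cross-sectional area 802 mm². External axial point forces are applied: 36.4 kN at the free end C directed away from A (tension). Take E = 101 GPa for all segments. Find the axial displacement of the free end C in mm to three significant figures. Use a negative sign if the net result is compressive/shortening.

0.888 mm

Internal axial forces (sectioning from the free end, tension +): N_BC = 36.4 kN, N_AB = 36.4 kN.
A_AB = 418.8 mm².
δ_AB = 36400·820/(418.8·101000) = 0.7056 mm
δ_BC = 36400·406/(802·101000) = 0.1824 mm
δ = Σδ_i = 0.888 mm.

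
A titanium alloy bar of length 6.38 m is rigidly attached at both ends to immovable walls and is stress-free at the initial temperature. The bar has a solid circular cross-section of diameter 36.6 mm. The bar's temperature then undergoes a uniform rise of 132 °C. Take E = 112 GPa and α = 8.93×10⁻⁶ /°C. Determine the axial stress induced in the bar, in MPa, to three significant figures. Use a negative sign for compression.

Free thermal expansion αLΔT = 8.93e-6 · 6380 · 132 = 7.52 mm.
The walls impose strain ε = −(7.52)/6380 = -1.1788e-03; σ = Eε = 112000 · -1.1788e-03 = -132 MPa.

-132 MPa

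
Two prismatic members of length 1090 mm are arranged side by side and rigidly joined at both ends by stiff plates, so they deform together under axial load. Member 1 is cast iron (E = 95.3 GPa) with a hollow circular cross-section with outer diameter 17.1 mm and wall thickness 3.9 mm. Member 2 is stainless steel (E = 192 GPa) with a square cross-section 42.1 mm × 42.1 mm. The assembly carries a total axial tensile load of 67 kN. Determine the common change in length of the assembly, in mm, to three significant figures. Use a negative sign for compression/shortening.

A_1 = 161.7 mm².
A_2 = 1772 mm².
Equal strain + equilibrium ⇒ each member carries load in proportion to AE: A₁E₁ = 15410000 N, A₂E₂ = 340300000 N, ΣAE = 355700000 N.
δ = PL/ΣAE = 67000·1090/355700000 = 0.2053 mm.

0.205 mm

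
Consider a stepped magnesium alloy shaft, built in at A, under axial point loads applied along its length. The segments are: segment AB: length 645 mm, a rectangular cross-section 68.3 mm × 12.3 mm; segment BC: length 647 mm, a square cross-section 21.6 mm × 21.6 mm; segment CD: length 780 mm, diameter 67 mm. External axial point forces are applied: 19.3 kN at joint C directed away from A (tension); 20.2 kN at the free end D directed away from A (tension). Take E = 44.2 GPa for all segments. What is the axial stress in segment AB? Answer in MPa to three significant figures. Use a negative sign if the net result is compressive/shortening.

Internal axial forces (sectioning from the free end, tension +): N_CD = 20.2 kN, N_BC = 39.5 kN, N_AB = 39.5 kN.
A_AB = 840.1 mm².
σ_AB = N_AB/A_AB = 39500/840.1 = 47.02 MPa.

47.0 MPa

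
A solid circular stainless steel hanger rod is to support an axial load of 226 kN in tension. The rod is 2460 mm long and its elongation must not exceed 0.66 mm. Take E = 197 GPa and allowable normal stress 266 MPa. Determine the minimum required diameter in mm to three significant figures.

73.8 mm

Required area A ≥ P/σ_allow = 226000/266 = 849.6 mm².
For a solid circular section, d ≥ √(4A/π) = 32.89 mm.
Elongation limit: A ≥ PL/(Eδ_allow) = 226000·2460/(197000·0.66) = 4276 mm² ⇒ d ≥ 73.79 mm.
The elongation limit governs.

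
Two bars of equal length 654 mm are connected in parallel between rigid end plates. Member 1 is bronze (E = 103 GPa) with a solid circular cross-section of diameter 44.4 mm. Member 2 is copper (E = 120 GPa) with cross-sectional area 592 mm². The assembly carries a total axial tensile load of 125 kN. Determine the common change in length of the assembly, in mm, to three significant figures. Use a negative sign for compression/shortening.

A_1 = 1548 mm².
Equal strain + equilibrium ⇒ each member carries load in proportion to AE: A₁E₁ = 159500000 N, A₂E₂ = 71040000 N, ΣAE = 230500000 N.
δ = PL/ΣAE = 125000·654/230500000 = 0.3546 mm.

0.355 mm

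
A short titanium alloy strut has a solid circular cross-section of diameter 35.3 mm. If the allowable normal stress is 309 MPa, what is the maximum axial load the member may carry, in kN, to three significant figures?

A = 978.7 mm².
P_max = σ_allow · A = 309 · 978.7 = 302400 N = 302.4 kN.

302 kN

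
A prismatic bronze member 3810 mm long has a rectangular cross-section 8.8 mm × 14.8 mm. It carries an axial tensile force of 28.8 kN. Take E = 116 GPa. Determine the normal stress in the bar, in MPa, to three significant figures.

221 MPa

A = 130.2 mm².
σ = N/A = 28800/130.2 = 221.1 MPa.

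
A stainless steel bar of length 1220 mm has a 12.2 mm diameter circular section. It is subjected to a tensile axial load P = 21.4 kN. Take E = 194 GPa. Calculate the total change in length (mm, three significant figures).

A = 116.9 mm².
δ_mech = NL/(AE) = 21400·1220/(116.9·194000) = 1.151 mm.

1.15 mm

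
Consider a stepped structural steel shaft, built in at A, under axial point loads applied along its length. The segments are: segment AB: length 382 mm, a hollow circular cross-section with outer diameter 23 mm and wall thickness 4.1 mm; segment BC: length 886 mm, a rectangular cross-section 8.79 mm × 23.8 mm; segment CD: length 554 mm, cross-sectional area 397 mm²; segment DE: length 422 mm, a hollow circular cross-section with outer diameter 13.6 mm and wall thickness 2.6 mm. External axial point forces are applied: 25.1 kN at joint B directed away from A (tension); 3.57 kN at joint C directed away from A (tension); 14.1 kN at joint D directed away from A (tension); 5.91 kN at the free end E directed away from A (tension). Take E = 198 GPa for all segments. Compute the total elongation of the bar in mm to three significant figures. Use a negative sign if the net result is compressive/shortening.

1.17 mm

Internal axial forces (sectioning from the free end, tension +): N_DE = 5.91 kN, N_CD = 20.01 kN, N_BC = 23.58 kN, N_AB = 48.68 kN.
A_AB = 243.4 mm².
A_BC = 209.2 mm².
A_DE = 89.85 mm².
δ_AB = 48680·382/(243.4·198000) = 0.3858 mm
δ_BC = 23580·886/(209.2·198000) = 0.5044 mm
δ_CD = 20010·554/(397·198000) = 0.141 mm
δ_DE = 5910·422/(89.85·198000) = 0.1402 mm
δ = Σδ_i = 1.171 mm.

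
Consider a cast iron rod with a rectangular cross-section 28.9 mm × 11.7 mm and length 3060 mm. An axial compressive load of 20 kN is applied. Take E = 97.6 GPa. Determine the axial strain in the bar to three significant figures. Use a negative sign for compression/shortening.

-6.06e-04

A = 338.1 mm².
σ = N/A = -59.15 MPa; ε = σ/E = -59.15/97600 = -6.060e-04.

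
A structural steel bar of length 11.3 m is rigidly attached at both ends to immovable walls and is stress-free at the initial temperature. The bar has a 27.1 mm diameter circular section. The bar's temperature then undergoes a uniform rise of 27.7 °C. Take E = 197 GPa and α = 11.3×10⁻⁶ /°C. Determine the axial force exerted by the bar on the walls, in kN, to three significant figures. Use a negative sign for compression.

-35.6 kN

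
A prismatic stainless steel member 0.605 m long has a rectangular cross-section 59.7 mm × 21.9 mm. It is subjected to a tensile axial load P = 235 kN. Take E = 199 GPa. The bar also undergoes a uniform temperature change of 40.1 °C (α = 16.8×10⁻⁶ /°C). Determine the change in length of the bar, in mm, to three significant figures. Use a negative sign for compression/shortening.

0.954 mm

A = 1307 mm².
δ_mech = NL/(AE) = 235000·605/(1307·199000) = 0.5465 mm.
δ_thermal = αLΔT = 16.8e-6·605·40.1 = 0.4076 mm.
δ = δ_mech + δ_thermal = 0.954 mm.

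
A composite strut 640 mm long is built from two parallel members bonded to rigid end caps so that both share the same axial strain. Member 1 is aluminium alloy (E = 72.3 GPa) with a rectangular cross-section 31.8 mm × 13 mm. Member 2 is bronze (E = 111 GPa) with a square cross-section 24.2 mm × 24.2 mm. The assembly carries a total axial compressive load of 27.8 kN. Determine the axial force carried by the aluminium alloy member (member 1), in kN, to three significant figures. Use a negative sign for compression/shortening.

A_1 = 413.4 mm².
A_2 = 585.6 mm².
Equal strain + equilibrium ⇒ each member carries load in proportion to AE: A₁E₁ = 29890000 N, A₂E₂ = 65010000 N, ΣAE = 94890000 N.
F₁ = P·A₁E₁/ΣAE = -27800·29890000/94890000 = -8756 N.

-8.76 kN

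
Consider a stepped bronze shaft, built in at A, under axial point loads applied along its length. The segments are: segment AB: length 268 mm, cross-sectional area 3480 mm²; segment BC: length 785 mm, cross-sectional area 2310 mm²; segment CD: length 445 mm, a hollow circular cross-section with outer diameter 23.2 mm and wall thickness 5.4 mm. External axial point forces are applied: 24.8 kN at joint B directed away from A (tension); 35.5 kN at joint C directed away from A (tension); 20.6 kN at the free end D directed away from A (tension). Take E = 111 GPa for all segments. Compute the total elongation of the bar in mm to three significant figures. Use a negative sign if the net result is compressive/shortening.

Internal axial forces (sectioning from the free end, tension +): N_CD = 20.6 kN, N_BC = 56.1 kN, N_AB = 80.9 kN.
A_CD = 302 mm².
δ_AB = 80900·268/(3480·111000) = 0.05613 mm
δ_BC = 56100·785/(2310·111000) = 0.1718 mm
δ_CD = 20600·445/(302·111000) = 0.2735 mm
δ = Σδ_i = 0.5014 mm.

0.501 mm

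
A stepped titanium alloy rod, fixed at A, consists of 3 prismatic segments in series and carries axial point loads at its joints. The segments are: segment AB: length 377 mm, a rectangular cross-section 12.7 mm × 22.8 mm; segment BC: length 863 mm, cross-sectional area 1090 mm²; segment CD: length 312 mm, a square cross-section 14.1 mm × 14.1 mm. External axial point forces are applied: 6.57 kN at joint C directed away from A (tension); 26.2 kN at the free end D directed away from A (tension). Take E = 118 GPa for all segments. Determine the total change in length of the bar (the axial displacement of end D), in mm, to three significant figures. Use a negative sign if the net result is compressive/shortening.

Internal axial forces (sectioning from the free end, tension +): N_CD = 26.2 kN, N_BC = 32.77 kN, N_AB = 32.77 kN.
A_AB = 289.6 mm².
A_CD = 198.8 mm².
δ_AB = 32770·377/(289.6·118000) = 0.3616 mm
δ_BC = 32770·863/(1090·118000) = 0.2199 mm
δ_CD = 26200·312/(198.8·118000) = 0.3484 mm
δ = Σδ_i = 0.9299 mm.

0.930 mm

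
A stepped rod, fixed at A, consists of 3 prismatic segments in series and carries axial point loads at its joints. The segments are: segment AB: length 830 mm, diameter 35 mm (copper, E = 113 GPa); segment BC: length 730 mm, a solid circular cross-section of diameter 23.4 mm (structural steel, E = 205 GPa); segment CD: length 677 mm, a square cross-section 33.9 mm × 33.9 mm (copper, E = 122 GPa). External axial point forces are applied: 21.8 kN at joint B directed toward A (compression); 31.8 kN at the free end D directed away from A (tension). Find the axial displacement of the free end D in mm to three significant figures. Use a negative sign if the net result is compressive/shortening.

Internal axial forces (sectioning from the free end, tension +): N_CD = 31.8 kN, N_BC = 31.8 kN, N_AB = 10 kN.
A_AB = 962.1 mm².
A_BC = 430.1 mm².
A_CD = 1149 mm².
δ_AB = 10000·830/(962.1·113000) = 0.07634 mm
δ_BC = 31800·730/(430.1·205000) = 0.2633 mm
δ_CD = 31800·677/(1149·122000) = 0.1536 mm
δ = Σδ_i = 0.4932 mm.

0.493 mm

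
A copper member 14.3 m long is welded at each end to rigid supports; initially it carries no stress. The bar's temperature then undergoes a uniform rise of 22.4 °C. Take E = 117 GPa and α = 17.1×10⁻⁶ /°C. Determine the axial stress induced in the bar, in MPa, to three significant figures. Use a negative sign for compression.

-44.8 MPa

Free thermal expansion αLΔT = 17.1e-6 · 14300 · 22.4 = 5.477 mm.
The walls impose strain ε = −(5.477)/14300 = -3.8304e-04; σ = Eε = 117000 · -3.8304e-04 = -44.82 MPa.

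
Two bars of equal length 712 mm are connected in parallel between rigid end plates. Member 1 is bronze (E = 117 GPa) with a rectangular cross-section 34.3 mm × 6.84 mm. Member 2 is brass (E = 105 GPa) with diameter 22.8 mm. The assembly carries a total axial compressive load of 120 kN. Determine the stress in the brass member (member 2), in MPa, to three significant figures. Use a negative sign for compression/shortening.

-179 MPa

A_1 = 234.6 mm².
A_2 = 408.3 mm².
Equal strain + equilibrium ⇒ each member carries load in proportion to AE: A₁E₁ = 27450000 N, A₂E₂ = 42870000 N, ΣAE = 70320000 N.
σ₂ = P·E₂/ΣAE = -120000·105000/70320000 = -179.2 MPa.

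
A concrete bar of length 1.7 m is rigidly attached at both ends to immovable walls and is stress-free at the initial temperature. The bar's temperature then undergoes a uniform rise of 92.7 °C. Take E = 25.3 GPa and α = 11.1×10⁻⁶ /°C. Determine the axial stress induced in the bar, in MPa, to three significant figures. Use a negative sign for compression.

-26.0 MPa

Free thermal expansion αLΔT = 11.1e-6 · 1700 · 92.7 = 1.749 mm.
The walls impose strain ε = −(1.749)/1700 = -1.0290e-03; σ = Eε = 25300 · -1.0290e-03 = -26.03 MPa.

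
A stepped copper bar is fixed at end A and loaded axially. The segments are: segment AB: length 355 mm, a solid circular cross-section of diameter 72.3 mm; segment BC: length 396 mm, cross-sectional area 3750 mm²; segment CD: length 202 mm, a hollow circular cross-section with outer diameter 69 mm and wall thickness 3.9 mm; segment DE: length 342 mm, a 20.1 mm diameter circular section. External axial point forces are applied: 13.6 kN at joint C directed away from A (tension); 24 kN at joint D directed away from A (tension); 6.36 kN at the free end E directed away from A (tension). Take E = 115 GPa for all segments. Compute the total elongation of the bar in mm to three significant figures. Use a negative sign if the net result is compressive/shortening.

Internal axial forces (sectioning from the free end, tension +): N_DE = 6.36 kN, N_CD = 30.36 kN, N_BC = 43.96 kN, N_AB = 43.96 kN.
A_AB = 4106 mm².
A_CD = 797.6 mm².
A_DE = 317.3 mm².
δ_AB = 43960·355/(4106·115000) = 0.03305 mm
δ_BC = 43960·396/(3750·115000) = 0.04037 mm
δ_CD = 30360·202/(797.6·115000) = 0.06686 mm
δ_DE = 6360·342/(317.3·115000) = 0.05961 mm
δ = Σδ_i = 0.1999 mm.

0.200 mm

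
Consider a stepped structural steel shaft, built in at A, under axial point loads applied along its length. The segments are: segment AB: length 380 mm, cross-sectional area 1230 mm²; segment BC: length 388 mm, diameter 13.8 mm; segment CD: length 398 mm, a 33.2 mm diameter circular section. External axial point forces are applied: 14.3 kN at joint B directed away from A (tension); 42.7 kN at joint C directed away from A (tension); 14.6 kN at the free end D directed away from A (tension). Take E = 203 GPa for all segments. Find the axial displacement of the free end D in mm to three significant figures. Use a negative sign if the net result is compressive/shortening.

0.874 mm

Internal axial forces (sectioning from the free end, tension +): N_CD = 14.6 kN, N_BC = 57.3 kN, N_AB = 71.6 kN.
A_BC = 149.6 mm².
A_CD = 865.7 mm².
δ_AB = 71600·380/(1230·203000) = 0.109 mm
δ_BC = 57300·388/(149.6·203000) = 0.7322 mm
δ_CD = 14600·398/(865.7·203000) = 0.03307 mm
δ = Σδ_i = 0.8743 mm.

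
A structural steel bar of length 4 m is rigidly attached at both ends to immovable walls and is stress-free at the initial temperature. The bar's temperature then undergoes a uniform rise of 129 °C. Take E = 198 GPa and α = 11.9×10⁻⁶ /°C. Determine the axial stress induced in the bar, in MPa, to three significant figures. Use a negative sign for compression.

Free thermal expansion αLΔT = 11.9e-6 · 4000 · 129 = 6.14 mm.
The walls impose strain ε = −(6.14)/4000 = -1.5351e-03; σ = Eε = 198000 · -1.5351e-03 = -303.9 MPa.

-304 MPa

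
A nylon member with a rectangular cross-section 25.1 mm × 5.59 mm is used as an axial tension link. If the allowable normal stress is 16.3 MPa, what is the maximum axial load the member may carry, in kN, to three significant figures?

2.29 kN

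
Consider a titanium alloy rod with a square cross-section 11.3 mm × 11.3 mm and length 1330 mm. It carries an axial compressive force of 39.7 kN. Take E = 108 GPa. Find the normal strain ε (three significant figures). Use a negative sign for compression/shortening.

A = 127.7 mm².
σ = N/A = -310.9 MPa; ε = σ/E = -310.9/108000 = -2.879e-03.

-0.00288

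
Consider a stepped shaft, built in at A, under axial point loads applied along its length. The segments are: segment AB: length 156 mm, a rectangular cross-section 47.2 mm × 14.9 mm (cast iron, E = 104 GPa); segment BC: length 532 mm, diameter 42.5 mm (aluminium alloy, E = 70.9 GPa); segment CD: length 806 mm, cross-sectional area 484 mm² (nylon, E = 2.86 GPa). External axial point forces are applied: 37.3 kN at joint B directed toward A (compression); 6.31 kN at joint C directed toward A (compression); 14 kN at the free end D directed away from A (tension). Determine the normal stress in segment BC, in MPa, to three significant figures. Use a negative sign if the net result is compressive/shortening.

Internal axial forces (sectioning from the free end, tension +): N_CD = 14 kN, N_BC = 7.69 kN, N_AB = -29.61 kN.
A_BC = 1419 mm².
σ_BC = N_BC/A_BC = 7690/1419 = 5.421 MPa.

5.42 MPa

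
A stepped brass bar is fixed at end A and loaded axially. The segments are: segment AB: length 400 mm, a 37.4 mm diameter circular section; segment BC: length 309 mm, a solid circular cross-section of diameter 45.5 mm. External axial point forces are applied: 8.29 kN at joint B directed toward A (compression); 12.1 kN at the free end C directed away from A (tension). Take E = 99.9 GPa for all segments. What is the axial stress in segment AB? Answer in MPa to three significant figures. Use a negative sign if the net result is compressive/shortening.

3.47 MPa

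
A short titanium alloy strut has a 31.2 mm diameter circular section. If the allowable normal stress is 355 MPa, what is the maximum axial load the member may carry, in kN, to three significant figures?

271 kN

A = 764.5 mm².
P_max = σ_allow · A = 355 · 764.5 = 271400 N = 271.4 kN.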